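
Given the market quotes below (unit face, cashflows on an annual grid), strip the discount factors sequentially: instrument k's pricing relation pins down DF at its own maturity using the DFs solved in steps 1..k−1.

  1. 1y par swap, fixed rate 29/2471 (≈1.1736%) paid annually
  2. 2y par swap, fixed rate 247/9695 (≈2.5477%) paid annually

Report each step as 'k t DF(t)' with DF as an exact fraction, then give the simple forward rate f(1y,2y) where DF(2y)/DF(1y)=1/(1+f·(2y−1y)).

1 1 2471/2500
2 2 4753/5000
f(1y,2y) = ((2471/2500)/(4753/5000) − 1)/(1) = 27/679 ≈ 3.9764%

step 1 [1y] swap r/1=29/2471: DF=(1 − 29/2471·(0))/(1+29/2471) = 2471/2500 ≈ 0.988400
step 2 [2y] swap r/1=247/9695: DF=(1 − 247/9695·(0.988400))/(1+247/9695) = 4753/5000 ≈ 0.950600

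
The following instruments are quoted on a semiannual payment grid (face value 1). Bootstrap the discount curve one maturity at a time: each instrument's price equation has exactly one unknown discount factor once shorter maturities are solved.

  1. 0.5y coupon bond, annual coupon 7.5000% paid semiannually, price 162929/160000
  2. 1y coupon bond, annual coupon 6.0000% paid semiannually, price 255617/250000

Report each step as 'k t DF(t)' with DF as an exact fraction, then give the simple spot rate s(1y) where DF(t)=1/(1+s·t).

1 1/2 1963/2000
2 1 9641/10000
s(1y) = (1/(9641/10000) − 1)/(1) = 359/9641 ≈ 3.7237%

step 1 [0.5y] bond c/2=3/80: DF=(162929/160000 − 3/80·(0))/(1+3/80) = 1963/2000 ≈ 0.981500
step 2 [1y] bond c/2=3/100: DF=(255617/250000 − 3/100·(0.981500))/(1+3/100) = 9641/10000 ≈ 0.964100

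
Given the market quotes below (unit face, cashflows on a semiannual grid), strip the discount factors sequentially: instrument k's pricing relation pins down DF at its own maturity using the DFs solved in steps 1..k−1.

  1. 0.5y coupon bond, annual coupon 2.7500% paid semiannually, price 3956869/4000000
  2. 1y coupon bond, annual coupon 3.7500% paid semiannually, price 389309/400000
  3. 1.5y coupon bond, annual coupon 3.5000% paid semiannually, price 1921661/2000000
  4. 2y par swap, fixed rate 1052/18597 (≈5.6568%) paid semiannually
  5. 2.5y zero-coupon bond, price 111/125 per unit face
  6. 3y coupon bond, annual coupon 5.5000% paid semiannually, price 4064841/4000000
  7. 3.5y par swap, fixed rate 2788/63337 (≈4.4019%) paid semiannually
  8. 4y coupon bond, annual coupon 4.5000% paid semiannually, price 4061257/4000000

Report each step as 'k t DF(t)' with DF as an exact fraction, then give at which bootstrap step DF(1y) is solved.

step 1 [0.5y] bond c/2=11/800: DF=(3956869/4000000 − 11/800·(0))/(1+11/800) = 4879/5000 ≈ 0.975800
step 2 [1y] bond c/2=3/160: DF=(389309/400000 − 3/160·(0.975800))/(1+3/160) = 4687/5000 ≈ 0.937400
step 3 [1.5y] bond c/2=7/400: DF=(1921661/2000000 − 7/400·(0.975800+0.937400))/(1+7/400) = 4557/5000 ≈ 0.911400
step 4 [2y] swap r/2=526/18597: DF=(1 − 526/18597·(0.975800+0.937400+0.911400))/(1+526/18597) = 2237/2500 ≈ 0.894800
step 5 [2.5y] zero: DF = P = 111/125 ≈ 0.888000
step 6 [3y] bond c/2=11/400: DF=(4064841/4000000 − 11/400·(0.975800+0.937400+0.911400+0.894800+0.888000))/(1+11/400) = 8657/10000 ≈ 0.865700
step 7 [3.5y] swap r/2=1394/63337: DF=(1 − 1394/63337·(0.975800+0.937400+0.911400+0.894800+0.888000+0.865700))/(1+1394/63337) = 4303/5000 ≈ 0.860600
step 8 [4y] bond c/2=9/400: DF=(4061257/4000000 − 9/400·(0.975800+0.937400+0.911400+0.894800+0.888000+0.865700+0.860600))/(1+9/400) = 1067/1250 ≈ 0.853600

1 1/2 4879/5000
2 1 4687/5000
3 3/2 4557/5000
4 2 2237/2500
5 5/2 111/125
6 3 8657/10000
7 7/2 4303/5000
8 4 1067/1250
DF(1y) is solved at step 2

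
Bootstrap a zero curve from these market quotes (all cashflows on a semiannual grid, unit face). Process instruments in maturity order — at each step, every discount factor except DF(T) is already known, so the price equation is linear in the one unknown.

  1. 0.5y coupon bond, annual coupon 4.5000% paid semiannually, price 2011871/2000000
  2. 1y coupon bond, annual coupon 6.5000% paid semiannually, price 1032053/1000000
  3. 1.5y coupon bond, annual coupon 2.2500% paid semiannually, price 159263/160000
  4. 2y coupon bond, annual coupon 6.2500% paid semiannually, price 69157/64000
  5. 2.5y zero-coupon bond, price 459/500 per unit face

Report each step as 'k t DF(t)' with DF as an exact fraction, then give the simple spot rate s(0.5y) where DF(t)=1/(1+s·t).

step 1 [0.5y] bond c/2=9/400: DF=(2011871/2000000 − 9/400·(0))/(1+9/400) = 4919/5000 ≈ 0.983800
step 2 [1y] bond c/2=13/400: DF=(1032053/1000000 − 13/400·(0.983800))/(1+13/400) = 4843/5000 ≈ 0.968600
step 3 [1.5y] bond c/2=9/800: DF=(159263/160000 − 9/800·(0.983800+0.968600))/(1+9/800) = 4813/5000 ≈ 0.962600
step 4 [2y] bond c/2=1/32: DF=(69157/64000 − 1/32·(0.983800+0.968600+0.962600))/(1+1/32) = 1919/2000 ≈ 0.959500
step 5 [2.5y] zero: DF = P = 459/500 ≈ 0.918000

1 1/2 4919/5000
2 1 4843/5000
3 3/2 4813/5000
4 2 1919/2000
5 5/2 459/500
s(0.5y) = (1/(4919/5000) − 1)/(1/2) = 162/4919 ≈ 3.2934%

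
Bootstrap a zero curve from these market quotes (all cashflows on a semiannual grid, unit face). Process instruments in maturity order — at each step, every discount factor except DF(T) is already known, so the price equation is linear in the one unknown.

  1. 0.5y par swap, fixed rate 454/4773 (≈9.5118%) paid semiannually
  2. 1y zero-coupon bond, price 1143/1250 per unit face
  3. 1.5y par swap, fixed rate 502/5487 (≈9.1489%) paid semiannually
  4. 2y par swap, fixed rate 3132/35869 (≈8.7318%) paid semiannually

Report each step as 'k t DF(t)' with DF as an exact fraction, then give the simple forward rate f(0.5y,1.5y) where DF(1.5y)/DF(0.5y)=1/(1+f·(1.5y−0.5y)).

1 1/2 4773/5000
2 1 1143/1250
3 3/2 1749/2000
4 2 4217/5000
f(0.5y,1.5y) = ((4773/5000)/(1749/2000) − 1)/(1) = 267/2915 ≈ 9.1595%

step 1 [0.5y] swap r/2=227/4773: DF=(1 − 227/4773·(0))/(1+227/4773) = 4773/5000 ≈ 0.954600
step 2 [1y] zero: DF = P = 1143/1250 ≈ 0.914400
step 3 [1.5y] swap r/2=251/5487: DF=(1 − 251/5487·(0.954600+0.914400))/(1+251/5487) = 1749/2000 ≈ 0.874500
step 4 [2y] swap r/2=1566/35869: DF=(1 − 1566/35869·(0.954600+0.914400+0.874500))/(1+1566/35869) = 4217/5000 ≈ 0.843400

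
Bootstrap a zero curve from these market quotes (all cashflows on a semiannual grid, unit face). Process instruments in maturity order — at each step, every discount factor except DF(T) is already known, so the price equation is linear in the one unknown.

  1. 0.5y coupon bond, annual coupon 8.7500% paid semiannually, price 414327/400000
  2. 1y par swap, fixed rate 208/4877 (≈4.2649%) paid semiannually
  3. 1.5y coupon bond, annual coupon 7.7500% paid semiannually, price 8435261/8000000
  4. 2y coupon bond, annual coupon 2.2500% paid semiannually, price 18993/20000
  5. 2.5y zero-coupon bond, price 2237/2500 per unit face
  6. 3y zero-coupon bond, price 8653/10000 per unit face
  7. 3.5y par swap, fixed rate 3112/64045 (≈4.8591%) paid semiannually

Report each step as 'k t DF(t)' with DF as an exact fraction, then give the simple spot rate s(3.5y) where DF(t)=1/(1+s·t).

step 1 [0.5y] bond c/2=7/160: DF=(414327/400000 − 7/160·(0))/(1+7/160) = 2481/2500 ≈ 0.992400
step 2 [1y] swap r/2=104/4877: DF=(1 − 104/4877·(0.992400))/(1+104/4877) = 599/625 ≈ 0.958400
step 3 [1.5y] bond c/2=31/800: DF=(8435261/8000000 − 31/800·(0.992400+0.958400))/(1+31/800) = 9423/10000 ≈ 0.942300
step 4 [2y] bond c/2=9/800: DF=(18993/20000 − 9/800·(0.992400+0.958400+0.942300))/(1+9/800) = 9069/10000 ≈ 0.906900
step 5 [2.5y] zero: DF = P = 2237/2500 ≈ 0.894800
step 6 [3y] zero: DF = P = 8653/10000 ≈ 0.865300
step 7 [3.5y] swap r/2=1556/64045: DF=(1 − 1556/64045·(0.992400+0.958400+0.942300+0.906900+0.894800+0.865300))/(1+1556/64045) = 2111/2500 ≈ 0.844400

1 1/2 2481/2500
2 1 599/625
3 3/2 9423/10000
4 2 9069/10000
5 5/2 2237/2500
6 3 8653/10000
7 7/2 2111/2500
s(3.5y) = (1/(2111/2500) − 1)/(7/2) = 778/14777 ≈ 5.2649%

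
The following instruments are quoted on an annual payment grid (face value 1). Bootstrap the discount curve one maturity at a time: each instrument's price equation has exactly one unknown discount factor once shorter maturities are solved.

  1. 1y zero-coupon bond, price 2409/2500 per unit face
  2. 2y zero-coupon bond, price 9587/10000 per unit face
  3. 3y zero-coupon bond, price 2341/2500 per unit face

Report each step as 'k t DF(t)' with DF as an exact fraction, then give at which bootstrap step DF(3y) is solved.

step 1 [1y] zero: DF = P = 2409/2500 ≈ 0.963600
step 2 [2y] zero: DF = P = 9587/10000 ≈ 0.958700
step 3 [3y] zero: DF = P = 2341/2500 ≈ 0.936400

1 1 2409/2500
2 2 9587/10000
3 3 2341/2500
DF(3y) is solved at step 3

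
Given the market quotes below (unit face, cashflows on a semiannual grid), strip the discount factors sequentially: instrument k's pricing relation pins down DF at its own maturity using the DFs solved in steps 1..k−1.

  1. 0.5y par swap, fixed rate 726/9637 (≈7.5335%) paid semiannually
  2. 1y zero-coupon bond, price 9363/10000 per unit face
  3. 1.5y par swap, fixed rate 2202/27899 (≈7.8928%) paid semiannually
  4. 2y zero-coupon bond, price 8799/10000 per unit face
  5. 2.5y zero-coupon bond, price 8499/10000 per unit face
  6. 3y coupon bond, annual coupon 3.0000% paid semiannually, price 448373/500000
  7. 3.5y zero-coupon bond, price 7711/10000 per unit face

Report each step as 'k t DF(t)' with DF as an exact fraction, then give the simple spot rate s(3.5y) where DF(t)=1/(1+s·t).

1 1/2 9637/10000
2 1 9363/10000
3 3/2 8899/10000
4 2 8799/10000
5 5/2 8499/10000
6 3 8167/10000
7 7/2 7711/10000
s(3.5y) = (1/(7711/10000) − 1)/(7/2) = 654/7711 ≈ 8.4814%

step 1 [0.5y] swap r/2=363/9637: DF=(1 − 363/9637·(0))/(1+363/9637) = 9637/10000 ≈ 0.963700
step 2 [1y] zero: DF = P = 9363/10000 ≈ 0.936300
step 3 [1.5y] swap r/2=1101/27899: DF=(1 − 1101/27899·(0.963700+0.936300))/(1+1101/27899) = 8899/10000 ≈ 0.889900
step 4 [2y] zero: DF = P = 8799/10000 ≈ 0.879900
step 5 [2.5y] zero: DF = P = 8499/10000 ≈ 0.849900
step 6 [3y] bond c/2=3/200: DF=(448373/500000 − 3/200·(0.963700+0.936300+0.889900+0.879900+0.849900))/(1+3/200) = 8167/10000 ≈ 0.816700
step 7 [3.5y] zero: DF = P = 7711/10000 ≈ 0.771100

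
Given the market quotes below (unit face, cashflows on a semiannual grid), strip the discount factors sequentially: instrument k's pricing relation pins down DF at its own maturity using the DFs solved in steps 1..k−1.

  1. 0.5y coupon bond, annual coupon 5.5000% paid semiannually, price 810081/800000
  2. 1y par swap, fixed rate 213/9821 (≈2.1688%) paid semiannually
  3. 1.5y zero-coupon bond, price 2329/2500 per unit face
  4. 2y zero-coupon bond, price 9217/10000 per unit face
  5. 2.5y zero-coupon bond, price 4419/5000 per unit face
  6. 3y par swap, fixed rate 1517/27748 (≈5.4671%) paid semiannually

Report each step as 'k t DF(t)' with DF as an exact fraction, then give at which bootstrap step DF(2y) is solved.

1 1/2 1971/2000
2 1 9787/10000
3 3/2 2329/2500
4 2 9217/10000
5 5/2 4419/5000
6 3 8483/10000
DF(2y) is solved at step 4

step 1 [0.5y] bond c/2=11/400: DF=(810081/800000 − 11/400·(0))/(1+11/400) = 1971/2000 ≈ 0.985500
step 2 [1y] swap r/2=213/19642: DF=(1 − 213/19642·(0.985500))/(1+213/19642) = 9787/10000 ≈ 0.978700
step 3 [1.5y] zero: DF = P = 2329/2500 ≈ 0.931600
step 4 [2y] zero: DF = P = 9217/10000 ≈ 0.921700
step 5 [2.5y] zero: DF = P = 4419/5000 ≈ 0.883800
step 6 [3y] swap r/2=1517/55496: DF=(1 − 1517/55496·(0.985500+0.978700+0.931600+0.921700+0.883800))/(1+1517/55496) = 8483/10000 ≈ 0.848300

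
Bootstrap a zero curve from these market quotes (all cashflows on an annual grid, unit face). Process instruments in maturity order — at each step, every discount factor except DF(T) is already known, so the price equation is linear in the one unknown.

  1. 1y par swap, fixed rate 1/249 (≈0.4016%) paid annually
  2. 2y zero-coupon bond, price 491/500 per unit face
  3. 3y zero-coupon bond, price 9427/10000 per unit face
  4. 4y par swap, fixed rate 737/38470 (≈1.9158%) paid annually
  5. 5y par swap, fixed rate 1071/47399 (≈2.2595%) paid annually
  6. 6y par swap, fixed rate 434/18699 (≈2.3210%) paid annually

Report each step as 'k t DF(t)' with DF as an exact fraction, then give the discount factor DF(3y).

1 1 249/250
2 2 491/500
3 3 9427/10000
4 4 9263/10000
5 5 8929/10000
6 6 4349/5000
DF(3y) = 9427/10000 ≈ 0.942700

step 1 [1y] swap r/1=1/249: DF=(1 − 1/249·(0))/(1+1/249) = 249/250 ≈ 0.996000
step 2 [2y] zero: DF = P = 491/500 ≈ 0.982000
step 3 [3y] zero: DF = P = 9427/10000 ≈ 0.942700
step 4 [4y] swap r/1=737/38470: DF=(1 − 737/38470·(0.996000+0.982000+0.942700))/(1+737/38470) = 9263/10000 ≈ 0.926300
step 5 [5y] swap r/1=1071/47399: DF=(1 − 1071/47399·(0.996000+0.982000+0.942700+0.926300))/(1+1071/47399) = 8929/10000 ≈ 0.892900
step 6 [6y] swap r/1=434/18699: DF=(1 − 434/18699·(0.996000+0.982000+0.942700+0.926300+0.892900))/(1+434/18699) = 4349/5000 ≈ 0.869800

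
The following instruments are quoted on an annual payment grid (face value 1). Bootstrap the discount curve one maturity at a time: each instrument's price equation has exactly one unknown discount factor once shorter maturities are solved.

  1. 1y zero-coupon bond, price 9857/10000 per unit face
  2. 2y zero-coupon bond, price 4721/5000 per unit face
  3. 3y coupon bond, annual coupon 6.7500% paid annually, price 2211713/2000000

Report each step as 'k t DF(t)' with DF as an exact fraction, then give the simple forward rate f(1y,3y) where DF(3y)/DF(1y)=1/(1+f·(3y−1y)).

step 1 [1y] zero: DF = P = 9857/10000 ≈ 0.985700
step 2 [2y] zero: DF = P = 4721/5000 ≈ 0.944200
step 3 [3y] bond c/1=27/400: DF=(2211713/2000000 − 27/400·(0.985700+0.944200))/(1+27/400) = 9139/10000 ≈ 0.913900

1 1 9857/10000
2 2 4721/5000
3 3 9139/10000
f(1y,3y) = ((9857/10000)/(9139/10000) − 1)/(2) = 359/9139 ≈ 3.9282%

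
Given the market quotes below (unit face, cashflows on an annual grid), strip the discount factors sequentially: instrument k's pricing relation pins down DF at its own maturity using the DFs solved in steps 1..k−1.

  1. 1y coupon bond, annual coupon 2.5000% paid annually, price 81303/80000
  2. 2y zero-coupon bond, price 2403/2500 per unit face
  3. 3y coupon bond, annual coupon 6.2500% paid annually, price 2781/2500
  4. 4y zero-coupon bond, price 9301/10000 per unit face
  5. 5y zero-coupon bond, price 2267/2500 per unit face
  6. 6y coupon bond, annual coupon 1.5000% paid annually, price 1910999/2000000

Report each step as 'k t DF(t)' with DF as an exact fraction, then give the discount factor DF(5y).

step 1 [1y] bond c/1=1/40: DF=(81303/80000 − 1/40·(0))/(1+1/40) = 1983/2000 ≈ 0.991500
step 2 [2y] zero: DF = P = 2403/2500 ≈ 0.961200
step 3 [3y] bond c/1=1/16: DF=(2781/2500 − 1/16·(0.991500+0.961200))/(1+1/16) = 9321/10000 ≈ 0.932100
step 4 [4y] zero: DF = P = 9301/10000 ≈ 0.930100
step 5 [5y] zero: DF = P = 2267/2500 ≈ 0.906800
step 6 [6y] bond c/1=3/200: DF=(1910999/2000000 − 3/200·(0.991500+0.961200+0.932100+0.930100+0.906800))/(1+3/200) = 2179/2500 ≈ 0.871600

1 1 1983/2000
2 2 2403/2500
3 3 9321/10000
4 4 9301/10000
5 5 2267/2500
6 6 2179/2500
DF(5y) = 2267/2500 ≈ 0.906800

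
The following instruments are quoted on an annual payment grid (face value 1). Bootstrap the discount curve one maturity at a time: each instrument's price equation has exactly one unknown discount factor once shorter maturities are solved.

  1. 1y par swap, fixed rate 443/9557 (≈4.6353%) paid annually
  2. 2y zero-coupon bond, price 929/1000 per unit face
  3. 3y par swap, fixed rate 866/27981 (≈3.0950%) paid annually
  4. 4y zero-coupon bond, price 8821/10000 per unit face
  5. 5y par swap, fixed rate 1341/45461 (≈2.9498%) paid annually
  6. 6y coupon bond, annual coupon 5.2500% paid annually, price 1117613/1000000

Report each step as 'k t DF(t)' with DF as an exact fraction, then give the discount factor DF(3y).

step 1 [1y] swap r/1=443/9557: DF=(1 − 443/9557·(0))/(1+443/9557) = 9557/10000 ≈ 0.955700
step 2 [2y] zero: DF = P = 929/1000 ≈ 0.929000
step 3 [3y] swap r/1=866/27981: DF=(1 − 866/27981·(0.955700+0.929000))/(1+866/27981) = 4567/5000 ≈ 0.913400
step 4 [4y] zero: DF = P = 8821/10000 ≈ 0.882100
step 5 [5y] swap r/1=1341/45461: DF=(1 − 1341/45461·(0.955700+0.929000+0.913400+0.882100))/(1+1341/45461) = 8659/10000 ≈ 0.865900
step 6 [6y] bond c/1=21/400: DF=(1117613/1000000 − 21/400·(0.955700+0.929000+0.913400+0.882100+0.865900))/(1+21/400) = 8351/10000 ≈ 0.835100

1 1 9557/10000
2 2 929/1000
3 3 4567/5000
4 4 8821/10000
5 5 8659/10000
6 6 8351/10000
DF(3y) = 4567/5000 ≈ 0.913400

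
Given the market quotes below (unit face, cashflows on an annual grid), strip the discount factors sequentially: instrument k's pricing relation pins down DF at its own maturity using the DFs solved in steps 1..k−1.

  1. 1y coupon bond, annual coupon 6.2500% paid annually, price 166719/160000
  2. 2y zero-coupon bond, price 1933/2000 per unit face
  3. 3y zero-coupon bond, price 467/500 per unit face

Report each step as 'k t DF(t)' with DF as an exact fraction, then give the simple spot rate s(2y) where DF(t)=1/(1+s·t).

1 1 9807/10000
2 2 1933/2000
3 3 467/500
s(2y) = (1/(1933/2000) − 1)/(2) = 67/3866 ≈ 1.7331%

step 1 [1y] bond c/1=1/16: DF=(166719/160000 − 1/16·(0))/(1+1/16) = 9807/10000 ≈ 0.980700
step 2 [2y] zero: DF = P = 1933/2000 ≈ 0.966500
step 3 [3y] zero: DF = P = 467/500 ≈ 0.934000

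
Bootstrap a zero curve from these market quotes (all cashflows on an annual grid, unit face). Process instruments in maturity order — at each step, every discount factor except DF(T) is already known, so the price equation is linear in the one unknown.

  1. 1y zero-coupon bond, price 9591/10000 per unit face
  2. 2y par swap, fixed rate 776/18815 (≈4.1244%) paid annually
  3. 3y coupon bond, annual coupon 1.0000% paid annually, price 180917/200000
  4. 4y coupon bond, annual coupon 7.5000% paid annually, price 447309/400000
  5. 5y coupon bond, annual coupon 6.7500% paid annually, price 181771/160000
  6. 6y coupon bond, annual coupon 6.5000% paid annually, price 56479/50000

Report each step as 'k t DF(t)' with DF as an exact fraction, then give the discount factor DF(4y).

step 1 [1y] zero: DF = P = 9591/10000 ≈ 0.959100
step 2 [2y] swap r/1=776/18815: DF=(1 − 776/18815·(0.959100))/(1+776/18815) = 1153/1250 ≈ 0.922400
step 3 [3y] bond c/1=1/100: DF=(180917/200000 − 1/100·(0.959100+0.922400))/(1+1/100) = 877/1000 ≈ 0.877000
step 4 [4y] bond c/1=3/40: DF=(447309/400000 − 3/40·(0.959100+0.922400+0.877000))/(1+3/40) = 4239/5000 ≈ 0.847800
step 5 [5y] bond c/1=27/400: DF=(181771/160000 − 27/400·(0.959100+0.922400+0.877000+0.847800))/(1+27/400) = 4181/5000 ≈ 0.836200
step 6 [6y] bond c/1=13/200: DF=(56479/50000 − 13/200·(0.959100+0.922400+0.877000+0.847800+0.836200))/(1+13/200) = 1579/2000 ≈ 0.789500

1 1 9591/10000
2 2 1153/1250
3 3 877/1000
4 4 4239/5000
5 5 4181/5000
6 6 1579/2000
DF(4y) = 4239/5000 ≈ 0.847800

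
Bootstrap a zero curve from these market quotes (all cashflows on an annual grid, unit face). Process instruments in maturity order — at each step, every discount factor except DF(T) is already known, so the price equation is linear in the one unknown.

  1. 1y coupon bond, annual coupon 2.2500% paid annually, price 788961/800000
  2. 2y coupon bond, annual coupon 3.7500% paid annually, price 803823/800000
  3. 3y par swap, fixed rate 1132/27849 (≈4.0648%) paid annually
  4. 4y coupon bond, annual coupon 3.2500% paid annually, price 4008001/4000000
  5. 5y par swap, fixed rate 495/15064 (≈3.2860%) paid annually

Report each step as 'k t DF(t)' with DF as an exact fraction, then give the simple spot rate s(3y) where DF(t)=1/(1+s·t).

step 1 [1y] bond c/1=9/400: DF=(788961/800000 − 9/400·(0))/(1+9/400) = 1929/2000 ≈ 0.964500
step 2 [2y] bond c/1=3/80: DF=(803823/800000 − 3/80·(0.964500))/(1+3/80) = 1167/1250 ≈ 0.933600
step 3 [3y] swap r/1=1132/27849: DF=(1 − 1132/27849·(0.964500+0.933600))/(1+1132/27849) = 2217/2500 ≈ 0.886800
step 4 [4y] bond c/1=13/400: DF=(4008001/4000000 − 13/400·(0.964500+0.933600+0.886800))/(1+13/400) = 2207/2500 ≈ 0.882800
step 5 [5y] swap r/1=495/15064: DF=(1 − 495/15064·(0.964500+0.933600+0.886800+0.882800))/(1+495/15064) = 1703/2000 ≈ 0.851500

1 1 1929/2000
2 2 1167/1250
3 3 2217/2500
4 4 2207/2500
5 5 1703/2000
s(3y) = (1/(2217/2500) − 1)/(3) = 283/6651 ≈ 4.2550%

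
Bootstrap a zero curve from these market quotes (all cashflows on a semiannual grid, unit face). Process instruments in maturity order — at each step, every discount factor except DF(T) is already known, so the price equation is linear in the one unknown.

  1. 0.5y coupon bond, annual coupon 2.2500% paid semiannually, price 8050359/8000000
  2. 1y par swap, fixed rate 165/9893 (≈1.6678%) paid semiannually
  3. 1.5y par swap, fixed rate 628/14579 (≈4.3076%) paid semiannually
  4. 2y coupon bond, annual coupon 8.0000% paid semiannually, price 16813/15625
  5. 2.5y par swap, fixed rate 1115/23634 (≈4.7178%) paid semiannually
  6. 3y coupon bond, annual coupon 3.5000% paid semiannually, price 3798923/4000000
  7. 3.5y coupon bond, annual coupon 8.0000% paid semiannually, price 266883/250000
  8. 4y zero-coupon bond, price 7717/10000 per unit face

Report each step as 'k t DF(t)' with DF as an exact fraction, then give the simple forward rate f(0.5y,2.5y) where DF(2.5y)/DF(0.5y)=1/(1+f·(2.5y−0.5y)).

1 1/2 9951/10000
2 1 1967/2000
3 3/2 2343/2500
4 2 369/400
5 5/2 1777/2000
6 3 8521/10000
7 7/2 8119/10000
8 4 7717/10000
f(0.5y,2.5y) = ((9951/10000)/(1777/2000) − 1)/(2) = 533/8885 ≈ 5.9989%

step 1 [0.5y] bond c/2=9/800: DF=(8050359/8000000 − 9/800·(0))/(1+9/800) = 9951/10000 ≈ 0.995100
step 2 [1y] swap r/2=165/19786: DF=(1 − 165/19786·(0.995100))/(1+165/19786) = 1967/2000 ≈ 0.983500
step 3 [1.5y] swap r/2=314/14579: DF=(1 − 314/14579·(0.995100+0.983500))/(1+314/14579) = 2343/2500 ≈ 0.937200
step 4 [2y] bond c/2=1/25: DF=(16813/15625 − 1/25·(0.995100+0.983500+0.937200))/(1+1/25) = 369/400 ≈ 0.922500
step 5 [2.5y] swap r/2=1115/47268: DF=(1 − 1115/47268·(0.995100+0.983500+0.937200+0.922500))/(1+1115/47268) = 1777/2000 ≈ 0.888500
step 6 [3y] bond c/2=7/400: DF=(3798923/4000000 − 7/400·(0.995100+0.983500+0.937200+0.922500+0.888500))/(1+7/400) = 8521/10000 ≈ 0.852100
step 7 [3.5y] bond c/2=1/25: DF=(266883/250000 − 1/25·(0.995100+0.983500+0.937200+0.922500+0.888500+0.852100))/(1+1/25) = 8119/10000 ≈ 0.811900
step 8 [4y] zero: DF = P = 7717/10000 ≈ 0.771700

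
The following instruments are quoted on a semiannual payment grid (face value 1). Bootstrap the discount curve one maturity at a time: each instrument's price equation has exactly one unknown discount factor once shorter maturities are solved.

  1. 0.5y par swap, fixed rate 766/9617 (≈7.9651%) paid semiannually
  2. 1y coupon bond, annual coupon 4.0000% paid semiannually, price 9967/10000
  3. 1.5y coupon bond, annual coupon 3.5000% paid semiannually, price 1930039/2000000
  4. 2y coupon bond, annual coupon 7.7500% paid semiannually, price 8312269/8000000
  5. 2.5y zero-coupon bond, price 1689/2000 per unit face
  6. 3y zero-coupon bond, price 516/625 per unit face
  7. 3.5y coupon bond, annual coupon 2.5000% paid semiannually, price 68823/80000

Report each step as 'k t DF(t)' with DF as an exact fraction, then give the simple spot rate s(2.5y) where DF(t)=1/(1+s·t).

step 1 [0.5y] swap r/2=383/9617: DF=(1 − 383/9617·(0))/(1+383/9617) = 9617/10000 ≈ 0.961700
step 2 [1y] bond c/2=1/50: DF=(9967/10000 − 1/50·(0.961700))/(1+1/50) = 9583/10000 ≈ 0.958300
step 3 [1.5y] bond c/2=7/400: DF=(1930039/2000000 − 7/400·(0.961700+0.958300))/(1+7/400) = 4577/5000 ≈ 0.915400
step 4 [2y] bond c/2=31/800: DF=(8312269/8000000 − 31/800·(0.961700+0.958300+0.915400))/(1+31/800) = 1789/2000 ≈ 0.894500
step 5 [2.5y] zero: DF = P = 1689/2000 ≈ 0.844500
step 6 [3y] zero: DF = P = 516/625 ≈ 0.825600
step 7 [3.5y] bond c/2=1/80: DF=(68823/80000 − 1/80·(0.961700+0.958300+0.915400+0.894500+0.844500+0.825600))/(1+1/80) = 783/1000 ≈ 0.783000

1 1/2 9617/10000
2 1 9583/10000
3 3/2 4577/5000
4 2 1789/2000
5 5/2 1689/2000
6 3 516/625
7 7/2 783/1000
s(2.5y) = (1/(1689/2000) − 1)/(5/2) = 622/8445 ≈ 7.3653%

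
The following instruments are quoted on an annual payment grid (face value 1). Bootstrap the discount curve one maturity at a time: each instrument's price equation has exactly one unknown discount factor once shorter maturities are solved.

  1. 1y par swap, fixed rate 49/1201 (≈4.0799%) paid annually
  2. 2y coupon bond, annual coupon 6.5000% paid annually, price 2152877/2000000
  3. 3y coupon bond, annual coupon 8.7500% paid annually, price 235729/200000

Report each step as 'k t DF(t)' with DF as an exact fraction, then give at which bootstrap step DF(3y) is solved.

step 1 [1y] swap r/1=49/1201: DF=(1 − 49/1201·(0))/(1+49/1201) = 1201/1250 ≈ 0.960800
step 2 [2y] bond c/1=13/200: DF=(2152877/2000000 − 13/200·(0.960800))/(1+13/200) = 9521/10000 ≈ 0.952100
step 3 [3y] bond c/1=7/80: DF=(235729/200000 − 7/80·(0.960800+0.952100))/(1+7/80) = 9299/10000 ≈ 0.929900

1 1 1201/1250
2 2 9521/10000
3 3 9299/10000
DF(3y) is solved at step 3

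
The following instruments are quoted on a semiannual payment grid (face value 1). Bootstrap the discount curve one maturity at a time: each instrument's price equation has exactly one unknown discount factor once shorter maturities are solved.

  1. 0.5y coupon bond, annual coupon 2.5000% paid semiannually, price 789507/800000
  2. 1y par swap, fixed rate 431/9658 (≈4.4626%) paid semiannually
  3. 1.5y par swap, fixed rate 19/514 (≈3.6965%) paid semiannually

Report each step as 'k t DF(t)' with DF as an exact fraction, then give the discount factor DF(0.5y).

step 1 [0.5y] bond c/2=1/80: DF=(789507/800000 − 1/80·(0))/(1+1/80) = 9747/10000 ≈ 0.974700
step 2 [1y] swap r/2=431/19316: DF=(1 − 431/19316·(0.974700))/(1+431/19316) = 9569/10000 ≈ 0.956900
step 3 [1.5y] swap r/2=19/1028: DF=(1 − 19/1028·(0.974700+0.956900))/(1+19/1028) = 2367/2500 ≈ 0.946800

1 1/2 9747/10000
2 1 9569/10000
3 3/2 2367/2500
DF(0.5y) = 9747/10000 ≈ 0.974700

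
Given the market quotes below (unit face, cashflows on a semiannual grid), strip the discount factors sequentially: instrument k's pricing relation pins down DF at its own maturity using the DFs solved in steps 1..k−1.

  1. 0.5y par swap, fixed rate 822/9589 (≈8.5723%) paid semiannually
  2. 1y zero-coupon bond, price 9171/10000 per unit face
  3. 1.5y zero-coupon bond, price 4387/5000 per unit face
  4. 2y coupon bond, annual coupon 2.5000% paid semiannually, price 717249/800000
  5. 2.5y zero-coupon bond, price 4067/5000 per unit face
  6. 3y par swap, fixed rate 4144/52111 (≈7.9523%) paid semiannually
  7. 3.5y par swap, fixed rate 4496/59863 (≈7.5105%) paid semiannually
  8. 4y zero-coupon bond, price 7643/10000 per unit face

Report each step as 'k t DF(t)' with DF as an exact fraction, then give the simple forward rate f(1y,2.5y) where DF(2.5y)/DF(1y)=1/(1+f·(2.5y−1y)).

step 1 [0.5y] swap r/2=411/9589: DF=(1 − 411/9589·(0))/(1+411/9589) = 9589/10000 ≈ 0.958900
step 2 [1y] zero: DF = P = 9171/10000 ≈ 0.917100
step 3 [1.5y] zero: DF = P = 4387/5000 ≈ 0.877400
step 4 [2y] bond c/2=1/80: DF=(717249/800000 − 1/80·(0.958900+0.917100+0.877400))/(1+1/80) = 1703/2000 ≈ 0.851500
step 5 [2.5y] zero: DF = P = 4067/5000 ≈ 0.813400
step 6 [3y] swap r/2=2072/52111: DF=(1 − 2072/52111·(0.958900+0.917100+0.877400+0.851500+0.813400))/(1+2072/52111) = 991/1250 ≈ 0.792800
step 7 [3.5y] swap r/2=2248/59863: DF=(1 − 2248/59863·(0.958900+0.917100+0.877400+0.851500+0.813400+0.792800))/(1+2248/59863) = 969/1250 ≈ 0.775200
step 8 [4y] zero: DF = P = 7643/10000 ≈ 0.764300

1 1/2 9589/10000
2 1 9171/10000
3 3/2 4387/5000
4 2 1703/2000
5 5/2 4067/5000
6 3 991/1250
7 7/2 969/1250
8 4 7643/10000
f(1y,2.5y) = ((9171/10000)/(4067/5000) − 1)/(3/2) = 1037/12201 ≈ 8.4993%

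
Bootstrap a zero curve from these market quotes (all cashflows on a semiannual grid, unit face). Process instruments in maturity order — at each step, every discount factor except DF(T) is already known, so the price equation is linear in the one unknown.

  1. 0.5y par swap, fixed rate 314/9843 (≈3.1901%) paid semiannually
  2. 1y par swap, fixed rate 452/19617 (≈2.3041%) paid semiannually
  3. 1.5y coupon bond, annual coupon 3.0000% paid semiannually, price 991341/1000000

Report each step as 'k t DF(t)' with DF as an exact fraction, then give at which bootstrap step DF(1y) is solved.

1 1/2 9843/10000
2 1 4887/5000
3 3/2 9477/10000
DF(1y) is solved at step 2

step 1 [0.5y] swap r/2=157/9843: DF=(1 − 157/9843·(0))/(1+157/9843) = 9843/10000 ≈ 0.984300
step 2 [1y] swap r/2=226/19617: DF=(1 − 226/19617·(0.984300))/(1+226/19617) = 4887/5000 ≈ 0.977400
step 3 [1.5y] bond c/2=3/200: DF=(991341/1000000 − 3/200·(0.984300+0.977400))/(1+3/200) = 9477/10000 ≈ 0.947700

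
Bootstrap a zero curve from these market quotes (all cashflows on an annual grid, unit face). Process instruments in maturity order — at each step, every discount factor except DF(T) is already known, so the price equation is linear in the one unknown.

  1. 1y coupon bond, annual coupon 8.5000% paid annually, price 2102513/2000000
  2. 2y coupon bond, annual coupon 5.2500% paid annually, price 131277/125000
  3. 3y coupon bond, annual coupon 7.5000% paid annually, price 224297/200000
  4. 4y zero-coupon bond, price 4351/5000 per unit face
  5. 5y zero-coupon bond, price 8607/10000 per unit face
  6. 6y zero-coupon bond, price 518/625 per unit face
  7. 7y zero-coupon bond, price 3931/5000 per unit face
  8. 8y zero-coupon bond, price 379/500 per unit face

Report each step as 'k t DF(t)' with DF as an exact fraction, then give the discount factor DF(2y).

1 1 9689/10000
2 2 1899/2000
3 3 4547/5000
4 4 4351/5000
5 5 8607/10000
6 6 518/625
7 7 3931/5000
8 8 379/500
DF(2y) = 1899/2000 ≈ 0.949500

step 1 [1y] bond c/1=17/200: DF=(2102513/2000000 − 17/200·(0))/(1+17/200) = 9689/10000 ≈ 0.968900
step 2 [2y] bond c/1=21/400: DF=(131277/125000 − 21/400·(0.968900))/(1+21/400) = 1899/2000 ≈ 0.949500
step 3 [3y] bond c/1=3/40: DF=(224297/200000 − 3/40·(0.968900+0.949500))/(1+3/40) = 4547/5000 ≈ 0.909400
step 4 [4y] zero: DF = P = 4351/5000 ≈ 0.870200
step 5 [5y] zero: DF = P = 8607/10000 ≈ 0.860700
step 6 [6y] zero: DF = P = 518/625 ≈ 0.828800
step 7 [7y] zero: DF = P = 3931/5000 ≈ 0.786200
step 8 [8y] zero: DF = P = 379/500 ≈ 0.758000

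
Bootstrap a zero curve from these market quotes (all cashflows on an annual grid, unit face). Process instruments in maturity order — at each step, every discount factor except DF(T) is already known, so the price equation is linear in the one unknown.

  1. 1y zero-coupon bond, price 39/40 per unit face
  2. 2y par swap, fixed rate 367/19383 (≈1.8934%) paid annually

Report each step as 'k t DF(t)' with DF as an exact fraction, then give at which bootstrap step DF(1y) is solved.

1 1 39/40
2 2 9633/10000
DF(1y) is solved at step 1

step 1 [1y] zero: DF = P = 39/40 ≈ 0.975000
step 2 [2y] swap r/1=367/19383: DF=(1 − 367/19383·(0.975000))/(1+367/19383) = 9633/10000 ≈ 0.963300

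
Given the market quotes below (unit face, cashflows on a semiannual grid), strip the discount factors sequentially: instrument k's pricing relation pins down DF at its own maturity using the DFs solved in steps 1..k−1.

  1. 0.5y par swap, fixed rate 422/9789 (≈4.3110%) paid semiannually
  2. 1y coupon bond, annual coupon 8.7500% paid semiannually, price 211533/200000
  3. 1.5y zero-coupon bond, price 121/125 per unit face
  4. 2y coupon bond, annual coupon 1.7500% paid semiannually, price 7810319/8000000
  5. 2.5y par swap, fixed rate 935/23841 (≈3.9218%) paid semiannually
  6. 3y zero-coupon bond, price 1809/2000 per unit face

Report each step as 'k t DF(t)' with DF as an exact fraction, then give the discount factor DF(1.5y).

1 1/2 9789/10000
2 1 9723/10000
3 3/2 121/125
4 2 377/400
5 5/2 1813/2000
6 3 1809/2000
DF(1.5y) = 121/125 ≈ 0.968000

step 1 [0.5y] swap r/2=211/9789: DF=(1 − 211/9789·(0))/(1+211/9789) = 9789/10000 ≈ 0.978900
step 2 [1y] bond c/2=7/160: DF=(211533/200000 − 7/160·(0.978900))/(1+7/160) = 9723/10000 ≈ 0.972300
step 3 [1.5y] zero: DF = P = 121/125 ≈ 0.968000
step 4 [2y] bond c/2=7/800: DF=(7810319/8000000 − 7/800·(0.978900+0.972300+0.968000))/(1+7/800) = 377/400 ≈ 0.942500
step 5 [2.5y] swap r/2=935/47682: DF=(1 − 935/47682·(0.978900+0.972300+0.968000+0.942500))/(1+935/47682) = 1813/2000 ≈ 0.906500
step 6 [3y] zero: DF = P = 1809/2000 ≈ 0.904500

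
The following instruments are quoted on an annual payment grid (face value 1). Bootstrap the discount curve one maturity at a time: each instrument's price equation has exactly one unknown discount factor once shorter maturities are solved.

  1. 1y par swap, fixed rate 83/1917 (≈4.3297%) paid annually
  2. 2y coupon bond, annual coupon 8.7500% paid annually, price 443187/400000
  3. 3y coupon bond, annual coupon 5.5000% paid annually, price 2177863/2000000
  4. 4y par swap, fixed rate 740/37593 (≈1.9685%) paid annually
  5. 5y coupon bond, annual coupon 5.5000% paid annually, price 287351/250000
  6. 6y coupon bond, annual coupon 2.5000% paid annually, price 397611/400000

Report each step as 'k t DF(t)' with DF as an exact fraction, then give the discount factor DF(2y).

1 1 1917/2000
2 2 9417/10000
3 3 9331/10000
4 4 463/500
5 5 1787/2000
6 6 8563/10000
DF(2y) = 9417/10000 ≈ 0.941700

step 1 [1y] swap r/1=83/1917: DF=(1 − 83/1917·(0))/(1+83/1917) = 1917/2000 ≈ 0.958500
step 2 [2y] bond c/1=7/80: DF=(443187/400000 − 7/80·(0.958500))/(1+7/80) = 9417/10000 ≈ 0.941700
step 3 [3y] bond c/1=11/200: DF=(2177863/2000000 − 11/200·(0.958500+0.941700))/(1+11/200) = 9331/10000 ≈ 0.933100
step 4 [4y] swap r/1=740/37593: DF=(1 − 740/37593·(0.958500+0.941700+0.933100))/(1+740/37593) = 463/500 ≈ 0.926000
step 5 [5y] bond c/1=11/200: DF=(287351/250000 − 11/200·(0.958500+0.941700+0.933100+0.926000))/(1+11/200) = 1787/2000 ≈ 0.893500
step 6 [6y] bond c/1=1/40: DF=(397611/400000 − 1/40·(0.958500+0.941700+0.933100+0.926000+0.893500))/(1+1/40) = 8563/10000 ≈ 0.856300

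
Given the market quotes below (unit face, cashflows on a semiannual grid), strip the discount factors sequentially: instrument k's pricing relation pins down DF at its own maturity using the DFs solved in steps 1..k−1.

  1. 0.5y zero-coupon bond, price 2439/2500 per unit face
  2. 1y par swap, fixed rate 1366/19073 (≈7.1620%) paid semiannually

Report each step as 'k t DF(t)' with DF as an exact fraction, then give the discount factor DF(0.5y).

1 1/2 2439/2500
2 1 9317/10000
DF(0.5y) = 2439/2500 ≈ 0.975600

step 1 [0.5y] zero: DF = P = 2439/2500 ≈ 0.975600
step 2 [1y] swap r/2=683/19073: DF=(1 − 683/19073·(0.975600))/(1+683/19073) = 9317/10000 ≈ 0.931700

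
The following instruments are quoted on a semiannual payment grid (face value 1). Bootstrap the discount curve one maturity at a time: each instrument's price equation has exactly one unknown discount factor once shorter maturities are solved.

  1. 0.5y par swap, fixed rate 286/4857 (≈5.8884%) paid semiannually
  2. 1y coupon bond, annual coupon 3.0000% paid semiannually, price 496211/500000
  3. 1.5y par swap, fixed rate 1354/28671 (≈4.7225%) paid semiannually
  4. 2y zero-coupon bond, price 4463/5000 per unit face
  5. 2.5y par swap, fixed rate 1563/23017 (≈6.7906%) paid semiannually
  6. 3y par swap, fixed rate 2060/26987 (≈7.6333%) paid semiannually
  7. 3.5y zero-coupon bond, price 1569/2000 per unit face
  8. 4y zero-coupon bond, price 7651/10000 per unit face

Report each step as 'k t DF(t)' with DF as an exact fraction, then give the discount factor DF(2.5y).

1 1/2 4857/5000
2 1 4817/5000
3 3/2 9323/10000
4 2 4463/5000
5 5/2 8437/10000
6 3 397/500
7 7/2 1569/2000
8 4 7651/10000
DF(2.5y) = 8437/10000 ≈ 0.843700

step 1 [0.5y] swap r/2=143/4857: DF=(1 − 143/4857·(0))/(1+143/4857) = 4857/5000 ≈ 0.971400
step 2 [1y] bond c/2=3/200: DF=(496211/500000 − 3/200·(0.971400))/(1+3/200) = 4817/5000 ≈ 0.963400
step 3 [1.5y] swap r/2=677/28671: DF=(1 − 677/28671·(0.971400+0.963400))/(1+677/28671) = 9323/10000 ≈ 0.932300
step 4 [2y] zero: DF = P = 4463/5000 ≈ 0.892600
step 5 [2.5y] swap r/2=1563/46034: DF=(1 − 1563/46034·(0.971400+0.963400+0.932300+0.892600))/(1+1563/46034) = 8437/10000 ≈ 0.843700
step 6 [3y] swap r/2=1030/26987: DF=(1 − 1030/26987·(0.971400+0.963400+0.932300+0.892600+0.843700))/(1+1030/26987) = 397/500 ≈ 0.794000
step 7 [3.5y] zero: DF = P = 1569/2000 ≈ 0.784500
step 8 [4y] zero: DF = P = 7651/10000 ≈ 0.765100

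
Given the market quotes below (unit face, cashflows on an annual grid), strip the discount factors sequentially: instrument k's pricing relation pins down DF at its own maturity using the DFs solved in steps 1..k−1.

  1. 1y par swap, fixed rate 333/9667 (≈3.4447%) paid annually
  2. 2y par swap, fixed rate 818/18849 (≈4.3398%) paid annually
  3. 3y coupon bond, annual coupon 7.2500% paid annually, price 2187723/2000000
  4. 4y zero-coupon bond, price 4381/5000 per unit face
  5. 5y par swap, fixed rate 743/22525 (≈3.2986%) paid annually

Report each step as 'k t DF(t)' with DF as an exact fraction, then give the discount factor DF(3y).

1 1 9667/10000
2 2 4591/5000
3 3 357/400
4 4 4381/5000
5 5 4257/5000
DF(3y) = 357/400 ≈ 0.892500

step 1 [1y] swap r/1=333/9667: DF=(1 − 333/9667·(0))/(1+333/9667) = 9667/10000 ≈ 0.966700
step 2 [2y] swap r/1=818/18849: DF=(1 − 818/18849·(0.966700))/(1+818/18849) = 4591/5000 ≈ 0.918200
step 3 [3y] bond c/1=29/400: DF=(2187723/2000000 − 29/400·(0.966700+0.918200))/(1+29/400) = 357/400 ≈ 0.892500
step 4 [4y] zero: DF = P = 4381/5000 ≈ 0.876200
step 5 [5y] swap r/1=743/22525: DF=(1 − 743/22525·(0.966700+0.918200+0.892500+0.876200))/(1+743/22525) = 4257/5000 ≈ 0.851400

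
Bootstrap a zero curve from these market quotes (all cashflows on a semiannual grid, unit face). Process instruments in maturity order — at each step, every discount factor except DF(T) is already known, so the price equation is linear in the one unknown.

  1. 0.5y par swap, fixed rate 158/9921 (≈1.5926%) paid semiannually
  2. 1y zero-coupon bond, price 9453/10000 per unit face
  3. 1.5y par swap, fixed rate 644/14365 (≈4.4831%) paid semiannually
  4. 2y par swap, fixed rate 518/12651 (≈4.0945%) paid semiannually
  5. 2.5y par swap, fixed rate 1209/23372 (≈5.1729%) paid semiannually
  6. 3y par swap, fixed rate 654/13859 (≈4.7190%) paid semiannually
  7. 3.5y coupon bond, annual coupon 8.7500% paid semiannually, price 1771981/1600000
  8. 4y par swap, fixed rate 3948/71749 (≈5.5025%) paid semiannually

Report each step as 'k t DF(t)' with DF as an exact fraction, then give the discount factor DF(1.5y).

step 1 [0.5y] swap r/2=79/9921: DF=(1 − 79/9921·(0))/(1+79/9921) = 9921/10000 ≈ 0.992100
step 2 [1y] zero: DF = P = 9453/10000 ≈ 0.945300
step 3 [1.5y] swap r/2=322/14365: DF=(1 − 322/14365·(0.992100+0.945300))/(1+322/14365) = 2339/2500 ≈ 0.935600
step 4 [2y] swap r/2=259/12651: DF=(1 − 259/12651·(0.992100+0.945300+0.935600))/(1+259/12651) = 9223/10000 ≈ 0.922300
step 5 [2.5y] swap r/2=1209/46744: DF=(1 − 1209/46744·(0.992100+0.945300+0.935600+0.922300))/(1+1209/46744) = 8791/10000 ≈ 0.879100
step 6 [3y] swap r/2=327/13859: DF=(1 − 327/13859·(0.992100+0.945300+0.935600+0.922300+0.879100))/(1+327/13859) = 2173/2500 ≈ 0.869200
step 7 [3.5y] bond c/2=7/160: DF=(1771981/1600000 − 7/160·(0.992100+0.945300+0.935600+0.922300+0.879100+0.869200))/(1+7/160) = 8287/10000 ≈ 0.828700
step 8 [4y] swap r/2=1974/71749: DF=(1 − 1974/71749·(0.992100+0.945300+0.935600+0.922300+0.879100+0.869200+0.828700))/(1+1974/71749) = 4013/5000 ≈ 0.802600

1 1/2 9921/10000
2 1 9453/10000
3 3/2 2339/2500
4 2 9223/10000
5 5/2 8791/10000
6 3 2173/2500
7 7/2 8287/10000
8 4 4013/5000
DF(1.5y) = 2339/2500 ≈ 0.935600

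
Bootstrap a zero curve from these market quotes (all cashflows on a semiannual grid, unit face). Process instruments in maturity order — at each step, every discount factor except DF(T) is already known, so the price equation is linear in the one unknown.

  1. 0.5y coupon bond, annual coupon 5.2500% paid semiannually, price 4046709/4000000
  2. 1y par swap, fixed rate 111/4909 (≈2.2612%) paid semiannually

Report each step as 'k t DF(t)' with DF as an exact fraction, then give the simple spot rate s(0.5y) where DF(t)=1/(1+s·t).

step 1 [0.5y] bond c/2=21/800: DF=(4046709/4000000 − 21/800·(0))/(1+21/800) = 4929/5000 ≈ 0.985800
step 2 [1y] swap r/2=111/9818: DF=(1 − 111/9818·(0.985800))/(1+111/9818) = 4889/5000 ≈ 0.977800

1 1/2 4929/5000
2 1 4889/5000
s(0.5y) = (1/(4929/5000) − 1)/(1/2) = 142/4929 ≈ 2.8809%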